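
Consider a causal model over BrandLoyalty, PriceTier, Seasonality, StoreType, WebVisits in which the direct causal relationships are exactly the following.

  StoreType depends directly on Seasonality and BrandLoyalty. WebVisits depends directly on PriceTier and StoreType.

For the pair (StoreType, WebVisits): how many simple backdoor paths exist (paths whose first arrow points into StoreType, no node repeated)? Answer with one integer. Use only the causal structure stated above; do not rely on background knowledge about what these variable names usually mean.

A backdoor path from StoreType to WebVisits is any simple undirected path whose first edge points into StoreType (i.e. leaves StoreType via a parent).
Parents of StoreType: {BrandLoyalty, Seasonality}.
No simple path from any parent of StoreType reaches WebVisits without revisiting StoreType, so there are no backdoor paths.

0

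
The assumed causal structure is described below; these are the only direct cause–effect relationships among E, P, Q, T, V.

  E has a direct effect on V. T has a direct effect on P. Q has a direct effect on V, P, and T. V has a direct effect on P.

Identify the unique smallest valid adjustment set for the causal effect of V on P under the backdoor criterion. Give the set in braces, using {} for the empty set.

Variables eligible for adjustment (non-descendants of V, excluding V and P): {E, Q, T}.
Backdoor paths from V to P:
  P1: V <- Q -> T -> P
  P2: V <- Q -> P
The empty set is not sufficient: P1 (V <- Q -> T -> P) has no collider blocking it and no conditioned non-collider, so it is open.
Try {Q}:
  P1: blocked at fork node Q ∈ conditioning set.
  P2: blocked at fork node Q ∈ conditioning set.
{Q} contains no descendant of V and blocks every backdoor path.
No other singleton works — e.g. {E} leaves P1 open — so {Q} is the unique smallest valid adjustment set.

{Q}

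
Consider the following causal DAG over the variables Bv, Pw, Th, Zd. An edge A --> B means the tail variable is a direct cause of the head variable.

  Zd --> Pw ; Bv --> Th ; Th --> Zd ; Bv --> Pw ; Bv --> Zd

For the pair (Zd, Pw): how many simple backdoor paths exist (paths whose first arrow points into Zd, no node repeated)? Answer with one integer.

A backdoor path from Zd to Pw is any simple undirected path whose first edge points into Zd (i.e. leaves Zd via a parent).
Parents of Zd: {Bv, Th}.
Enumerating:
  P1: Zd <- Bv -> Pw
  P2: Zd <- Th <- Bv -> Pw
That exhausts the simple backdoor paths. Count: 2.

2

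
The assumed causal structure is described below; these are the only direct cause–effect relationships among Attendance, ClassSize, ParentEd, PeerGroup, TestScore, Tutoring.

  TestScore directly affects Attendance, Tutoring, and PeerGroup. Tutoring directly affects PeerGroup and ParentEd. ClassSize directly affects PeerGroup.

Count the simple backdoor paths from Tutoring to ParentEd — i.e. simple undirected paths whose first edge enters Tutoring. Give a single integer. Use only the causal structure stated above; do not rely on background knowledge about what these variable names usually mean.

A backdoor path from Tutoring to ParentEd is any simple undirected path whose first edge points into Tutoring (i.e. leaves Tutoring via a parent).
Parents of Tutoring: {TestScore}.
No simple path from any parent of Tutoring reaches ParentEd without revisiting Tutoring, so there are no backdoor paths.

0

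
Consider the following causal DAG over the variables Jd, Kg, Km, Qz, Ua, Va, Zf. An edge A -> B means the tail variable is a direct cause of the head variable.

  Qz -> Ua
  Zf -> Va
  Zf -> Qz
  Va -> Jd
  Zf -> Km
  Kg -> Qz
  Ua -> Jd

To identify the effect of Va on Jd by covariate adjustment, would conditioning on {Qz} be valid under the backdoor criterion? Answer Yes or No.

Backdoor paths from Va to Jd (paths whose first edge points into Va):
  P1: Va <- Zf -> Qz -> Ua -> Jd
Condition 1 (no descendant of Va in the set): holds — descendants of Va are {Jd}; none are in {Qz}.
Condition 2 (every backdoor path blocked by {Qz}):
  P1: blocked at chain node Qz ∈ conditioning set.
{Qz} satisfies the backdoor criterion.

Yes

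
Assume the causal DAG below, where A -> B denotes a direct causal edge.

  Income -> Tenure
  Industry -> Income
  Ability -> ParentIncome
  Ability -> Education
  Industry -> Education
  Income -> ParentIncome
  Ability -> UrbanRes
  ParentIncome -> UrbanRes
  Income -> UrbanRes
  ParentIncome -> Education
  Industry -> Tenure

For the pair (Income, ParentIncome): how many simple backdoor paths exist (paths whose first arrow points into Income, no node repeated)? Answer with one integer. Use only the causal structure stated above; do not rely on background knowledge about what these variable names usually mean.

3

A backdoor path from Income to ParentIncome is any simple undirected path whose first edge points into Income (i.e. leaves Income via a parent).
Parents of Income: {Industry}.
Enumerating:
  P1: Income <- Industry -> Education <- Ability -> ParentIncome
  P2: Income <- Industry -> Education <- Ability -> UrbanRes <- ParentIncome
  P3: Income <- Industry -> Education <- ParentIncome
That exhausts the simple backdoor paths. Count: 3.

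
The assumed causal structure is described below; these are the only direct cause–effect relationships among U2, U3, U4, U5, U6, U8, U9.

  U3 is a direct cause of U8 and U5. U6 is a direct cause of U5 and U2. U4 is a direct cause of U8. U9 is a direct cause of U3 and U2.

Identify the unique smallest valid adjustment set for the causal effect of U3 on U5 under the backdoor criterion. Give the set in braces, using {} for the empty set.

Variables eligible for adjustment (non-descendants of U3, excluding U3 and U5): {U2, U4, U6, U9}.
Backdoor paths from U3 to U5:
  P1: U3 <- U9 -> U2 <- U6 -> U5
Each backdoor path contains an unconditioned collider, so every path is already blocked with the empty conditioning set:
  P1: blocked at collider U2 (neither it nor any descendant is in the conditioning set).
The empty set is therefore the unique smallest valid set.

{}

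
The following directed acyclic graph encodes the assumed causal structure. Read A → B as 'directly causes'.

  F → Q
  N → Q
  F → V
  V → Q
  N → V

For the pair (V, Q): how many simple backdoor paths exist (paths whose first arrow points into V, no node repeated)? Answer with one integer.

2

A backdoor path from V to Q is any simple undirected path whose first edge points into V (i.e. leaves V via a parent).
Parents of V: {F, N}.
Enumerating:
  P1: V <- N -> Q
  P2: V <- F -> Q
That exhausts the simple backdoor paths. Count: 2.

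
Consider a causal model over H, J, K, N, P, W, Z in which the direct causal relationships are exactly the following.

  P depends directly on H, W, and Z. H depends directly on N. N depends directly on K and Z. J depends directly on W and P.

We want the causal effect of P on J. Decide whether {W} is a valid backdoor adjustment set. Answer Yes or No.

Backdoor paths from P to J (paths whose first edge points into P):
  P1: P <- W -> J
Condition 1 (no descendant of P in the set): holds — descendants of P are {J}; none are in {W}.
Condition 2 (every backdoor path blocked by {W}):
  P1: blocked at fork node W ∈ conditioning set.
{W} satisfies the backdoor criterion.

Yes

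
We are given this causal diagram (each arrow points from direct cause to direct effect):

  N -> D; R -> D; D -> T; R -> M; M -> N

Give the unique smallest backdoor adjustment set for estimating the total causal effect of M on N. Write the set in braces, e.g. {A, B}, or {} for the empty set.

{}

Variables eligible for adjustment (non-descendants of M, excluding M and N): {R}.
Backdoor paths from M to N:
  P1: M <- R -> D <- N
Each backdoor path contains an unconditioned collider, so every path is already blocked with the empty conditioning set:
  P1: blocked at collider D (neither it nor any descendant is in the conditioning set).
The empty set is therefore the unique smallest valid set.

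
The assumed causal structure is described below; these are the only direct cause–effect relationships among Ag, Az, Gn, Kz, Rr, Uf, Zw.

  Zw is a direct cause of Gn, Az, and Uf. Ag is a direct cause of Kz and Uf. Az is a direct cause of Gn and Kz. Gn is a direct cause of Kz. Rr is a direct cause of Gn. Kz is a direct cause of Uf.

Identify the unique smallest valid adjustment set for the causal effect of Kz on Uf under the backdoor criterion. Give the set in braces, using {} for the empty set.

Variables eligible for adjustment (non-descendants of Kz, excluding Kz and Uf): {Ag, Az, Gn, Rr, Zw}.
Backdoor paths from Kz to Uf:
  P1: Kz <- Ag -> Uf
  P2: Kz <- Az <- Zw -> Uf
  P3: Kz <- Az -> Gn <- Zw -> Uf
  P4: Kz <- Gn <- Zw -> Uf
  P5: Kz <- Gn <- Az <- Zw -> Uf
The empty set is not sufficient: P1 (Kz <- Ag -> Uf) has no collider blocking it and no conditioned non-collider, so it is open.
Try {Ag, Zw}:
  P1: blocked at fork node Ag ∈ conditioning set.
  P2: blocked at fork node Zw ∈ conditioning set.
  P3: blocked at collider Gn (neither it nor any descendant is in the conditioning set).
  P4: blocked at fork node Zw ∈ conditioning set.
  P5: blocked at fork node Zw ∈ conditioning set.
{Ag, Zw} contains no descendant of Kz and blocks every backdoor path.
Every element of {Ag, Zw} is needed (dropping Ag leaves P1 open; dropping Zw leaves P2 open), so no proper subset is valid.
Among all size-2 subsets of the eligible variables, only {Ag, Zw} blocks every backdoor path, so it is the unique smallest valid adjustment set.

{Ag, Zw}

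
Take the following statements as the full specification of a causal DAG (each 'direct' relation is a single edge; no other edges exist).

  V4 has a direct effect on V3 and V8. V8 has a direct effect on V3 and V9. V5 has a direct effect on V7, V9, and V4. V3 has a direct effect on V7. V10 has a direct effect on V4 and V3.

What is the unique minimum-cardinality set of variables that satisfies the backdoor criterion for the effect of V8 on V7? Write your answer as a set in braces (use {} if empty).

Variables eligible for adjustment (non-descendants of V8, excluding V8 and V7): {V10, V4, V5}.
Backdoor paths from V8 to V7:
  P1: V8 <- V4 <- V10 -> V3 -> V7
  P2: V8 <- V4 <- V5 -> V7
  P3: V8 <- V4 -> V3 -> V7
The empty set is not sufficient: P1 (V8 <- V4 <- V10 -> V3 -> V7) has no collider blocking it and no conditioned non-collider, so it is open.
Try {V4}:
  P1: blocked at chain node V4 ∈ conditioning set.
  P2: blocked at chain node V4 ∈ conditioning set.
  P3: blocked at fork node V4 ∈ conditioning set.
{V4} contains no descendant of V8 and blocks every backdoor path.
No other singleton works — e.g. {V10} leaves P2 open — so {V4} is the unique smallest valid adjustment set.

{V4}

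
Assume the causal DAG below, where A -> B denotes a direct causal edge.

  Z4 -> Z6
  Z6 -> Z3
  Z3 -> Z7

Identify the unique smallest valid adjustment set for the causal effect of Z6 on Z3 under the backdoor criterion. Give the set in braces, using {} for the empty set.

Variables eligible for adjustment (non-descendants of Z6, excluding Z6 and Z3): {Z4}.
Backdoor paths from Z6 to Z3:
  (none)
With no backdoor paths the empty set already satisfies the criterion, and it is trivially minimal.

{}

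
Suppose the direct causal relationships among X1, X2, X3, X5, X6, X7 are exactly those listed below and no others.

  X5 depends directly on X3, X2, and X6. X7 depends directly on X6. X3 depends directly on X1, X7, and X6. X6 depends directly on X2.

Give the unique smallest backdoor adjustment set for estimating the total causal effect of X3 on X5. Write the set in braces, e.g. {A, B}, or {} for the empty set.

Variables eligible for adjustment (non-descendants of X3, excluding X3 and X5): {X1, X2, X6, X7}.
Backdoor paths from X3 to X5:
  P1: X3 <- X6 <- X2 -> X5
  P2: X3 <- X6 -> X5
  P3: X3 <- X7 <- X6 <- X2 -> X5
  P4: X3 <- X7 <- X6 -> X5
The empty set is not sufficient: P1 (X3 <- X6 <- X2 -> X5) has no collider blocking it and no conditioned non-collider, so it is open.
Try {X6}:
  P1: blocked at chain node X6 ∈ conditioning set.
  P2: blocked at fork node X6 ∈ conditioning set.
  P3: blocked at chain node X6 ∈ conditioning set.
  P4: blocked at fork node X6 ∈ conditioning set.
{X6} contains no descendant of X3 and blocks every backdoor path.
No other singleton works — e.g. {X2} leaves P2 open — so {X6} is the unique smallest valid adjustment set.

{X6}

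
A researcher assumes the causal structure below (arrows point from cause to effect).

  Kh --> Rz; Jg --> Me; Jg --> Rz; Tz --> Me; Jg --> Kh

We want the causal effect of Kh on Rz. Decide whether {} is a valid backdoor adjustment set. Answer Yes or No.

No

Backdoor paths from Kh to Rz (paths whose first edge points into Kh):
  P1: Kh <- Jg -> Rz
Condition 1 (no descendant of Kh in the set): holds — descendants of Kh are {Rz}; none are in {}.
Condition 2 (every backdoor path blocked by {}):
  P1: open — no interior node is in the conditioning set.
{} does not satisfy the backdoor criterion.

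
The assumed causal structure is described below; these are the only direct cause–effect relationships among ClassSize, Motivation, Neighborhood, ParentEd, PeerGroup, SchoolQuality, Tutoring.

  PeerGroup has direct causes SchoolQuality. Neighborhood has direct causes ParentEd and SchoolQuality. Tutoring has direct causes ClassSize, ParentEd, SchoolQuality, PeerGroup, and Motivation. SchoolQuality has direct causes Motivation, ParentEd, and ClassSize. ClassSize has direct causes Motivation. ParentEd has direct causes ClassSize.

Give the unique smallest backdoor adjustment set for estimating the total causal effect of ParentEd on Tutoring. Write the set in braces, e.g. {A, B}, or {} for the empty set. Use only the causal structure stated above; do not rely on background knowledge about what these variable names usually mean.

{ClassSize}

Variables eligible for adjustment (non-descendants of ParentEd, excluding ParentEd and Tutoring): {ClassSize, Motivation}.
Backdoor paths from ParentEd to Tutoring:
  P1: ParentEd <- ClassSize <- Motivation -> SchoolQuality -> PeerGroup -> Tutoring
  P2: ParentEd <- ClassSize <- Motivation -> SchoolQuality -> Tutoring
  P3: ParentEd <- ClassSize <- Motivation -> Tutoring
  P4: ParentEd <- ClassSize -> SchoolQuality <- Motivation -> Tutoring
  P5: ParentEd <- ClassSize -> SchoolQuality -> PeerGroup -> Tutoring
  P6: ParentEd <- ClassSize -> SchoolQuality -> Tutoring
  P7: ParentEd <- ClassSize -> Tutoring
The empty set is not sufficient: P1 (ParentEd <- ClassSize <- Motivation -> SchoolQuality -> PeerGroup -> Tutoring) has no collider blocking it and no conditioned non-collider, so it is open.
Try {ClassSize}:
  P1: blocked at chain node ClassSize ∈ conditioning set.
  P2: blocked at chain node ClassSize ∈ conditioning set.
  P3: blocked at chain node ClassSize ∈ conditioning set.
  P4: blocked at fork node ClassSize ∈ conditioning set.
  P5: blocked at fork node ClassSize ∈ conditioning set.
  P6: blocked at fork node ClassSize ∈ conditioning set.
  P7: blocked at fork node ClassSize ∈ conditioning set.
{ClassSize} contains no descendant of ParentEd and blocks every backdoor path.
No other singleton works — e.g. {Motivation} leaves P5 open — so {ClassSize} is the unique smallest valid adjustment set.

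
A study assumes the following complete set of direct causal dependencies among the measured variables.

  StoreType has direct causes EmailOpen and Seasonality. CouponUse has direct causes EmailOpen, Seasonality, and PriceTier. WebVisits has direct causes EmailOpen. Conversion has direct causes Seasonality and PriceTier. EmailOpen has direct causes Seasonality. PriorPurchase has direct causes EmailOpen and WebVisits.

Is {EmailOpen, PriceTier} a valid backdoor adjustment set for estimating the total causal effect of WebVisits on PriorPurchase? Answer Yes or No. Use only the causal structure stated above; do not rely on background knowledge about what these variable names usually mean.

Backdoor paths from WebVisits to PriorPurchase (paths whose first edge points into WebVisits):
  P1: WebVisits <- EmailOpen -> PriorPurchase
Condition 1 (no descendant of WebVisits in the set): holds — descendants of WebVisits are {PriorPurchase}; none are in {EmailOpen, PriceTier}.
Condition 2 (every backdoor path blocked by {EmailOpen, PriceTier}):
  P1: blocked at fork node EmailOpen ∈ conditioning set.
{EmailOpen, PriceTier} satisfies the backdoor criterion.

Yes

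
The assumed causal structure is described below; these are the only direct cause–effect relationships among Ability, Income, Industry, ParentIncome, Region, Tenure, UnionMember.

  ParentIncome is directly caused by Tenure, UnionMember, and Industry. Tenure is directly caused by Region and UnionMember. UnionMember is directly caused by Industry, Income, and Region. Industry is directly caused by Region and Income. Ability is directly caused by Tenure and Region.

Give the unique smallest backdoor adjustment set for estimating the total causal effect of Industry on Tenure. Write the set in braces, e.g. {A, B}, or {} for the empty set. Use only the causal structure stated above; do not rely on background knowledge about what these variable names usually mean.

{Income, Region}

Variables eligible for adjustment (non-descendants of Industry, excluding Industry and Tenure): {Income, Region}.
Backdoor paths from Industry to Tenure:
  P1: Industry <- Region -> UnionMember -> Tenure
  P2: Industry <- Region -> UnionMember -> ParentIncome <- Tenure
  P3: Industry <- Region -> Tenure
  P4: Industry <- Region -> Ability <- Tenure
  P5: Industry <- Income -> UnionMember <- Region -> Tenure
  P6: Industry <- Income -> UnionMember <- Region -> Ability <- Tenure
  P7: Industry <- Income -> UnionMember -> Tenure
  P8: Industry <- Income -> UnionMember -> ParentIncome <- Tenure
The empty set is not sufficient: P1 (Industry <- Region -> UnionMember -> Tenure) has no collider blocking it and no conditioned non-collider, so it is open.
Try {Income, Region}:
  P1: blocked at fork node Region ∈ conditioning set.
  P2: blocked at fork node Region ∈ conditioning set.
  P3: blocked at fork node Region ∈ conditioning set.
  P4: blocked at fork node Region ∈ conditioning set.
  P5: blocked at fork node Income ∈ conditioning set.
  P6: blocked at fork node Income ∈ conditioning set.
  P7: blocked at fork node Income ∈ conditioning set.
  P8: blocked at fork node Income ∈ conditioning set.
{Income, Region} contains no descendant of Industry and blocks every backdoor path.
Every element of {Income, Region} is needed (dropping Income leaves P7 open; dropping Region leaves P1 open), so no proper subset is valid.
Among all size-2 subsets of the eligible variables, only {Income, Region} blocks every backdoor path, so it is the unique smallest valid adjustment set.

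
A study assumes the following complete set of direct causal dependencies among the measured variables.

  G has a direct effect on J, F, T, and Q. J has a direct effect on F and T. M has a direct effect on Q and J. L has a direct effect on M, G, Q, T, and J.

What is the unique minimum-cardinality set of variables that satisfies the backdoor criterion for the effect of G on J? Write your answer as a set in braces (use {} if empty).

Variables eligible for adjustment (non-descendants of G, excluding G and J): {L, M}.
Backdoor paths from G to J:
  P1: G <- L -> M -> J
  P2: G <- L -> J
  P3: G <- L -> Q <- M -> J
  P4: G <- L -> T <- J
The empty set is not sufficient: P1 (G <- L -> M -> J) has no collider blocking it and no conditioned non-collider, so it is open.
Try {L}:
  P1: blocked at fork node L ∈ conditioning set.
  P2: blocked at fork node L ∈ conditioning set.
  P3: blocked at fork node L ∈ conditioning set.
  P4: blocked at fork node L ∈ conditioning set.
{L} contains no descendant of G and blocks every backdoor path.
No other singleton works — e.g. {M} leaves P2 open — so {L} is the unique smallest valid adjustment set.

{L}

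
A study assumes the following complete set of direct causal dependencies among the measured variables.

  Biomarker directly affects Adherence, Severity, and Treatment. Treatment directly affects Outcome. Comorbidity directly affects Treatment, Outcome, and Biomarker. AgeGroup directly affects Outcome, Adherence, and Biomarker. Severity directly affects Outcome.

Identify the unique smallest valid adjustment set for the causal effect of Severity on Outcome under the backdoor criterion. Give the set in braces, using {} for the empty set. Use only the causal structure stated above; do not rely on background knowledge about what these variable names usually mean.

{Biomarker}

Variables eligible for adjustment (non-descendants of Severity, excluding Severity and Outcome): {Adherence, AgeGroup, Biomarker, Comorbidity, Treatment}.
Backdoor paths from Severity to Outcome:
  P1: Severity <- Biomarker <- AgeGroup -> Outcome
  P2: Severity <- Biomarker <- Comorbidity -> Treatment -> Outcome
  P3: Severity <- Biomarker <- Comorbidity -> Outcome
  P4: Severity <- Biomarker -> Treatment <- Comorbidity -> Outcome
  P5: Severity <- Biomarker -> Treatment -> Outcome
  P6: Severity <- Biomarker -> Adherence <- AgeGroup -> Outcome
The empty set is not sufficient: P1 (Severity <- Biomarker <- AgeGroup -> Outcome) has no collider blocking it and no conditioned non-collider, so it is open.
Try {Biomarker}:
  P1: blocked at chain node Biomarker ∈ conditioning set.
  P2: blocked at chain node Biomarker ∈ conditioning set.
  P3: blocked at chain node Biomarker ∈ conditioning set.
  P4: blocked at fork node Biomarker ∈ conditioning set.
  P5: blocked at fork node Biomarker ∈ conditioning set.
  P6: blocked at fork node Biomarker ∈ conditioning set.
{Biomarker} contains no descendant of Severity and blocks every backdoor path.
No other singleton works — e.g. {AgeGroup} leaves P2 open — so {Biomarker} is the unique smallest valid adjustment set.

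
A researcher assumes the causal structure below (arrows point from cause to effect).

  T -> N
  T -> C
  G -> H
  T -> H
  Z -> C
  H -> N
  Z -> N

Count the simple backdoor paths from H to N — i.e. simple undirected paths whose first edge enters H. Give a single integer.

A backdoor path from H to N is any simple undirected path whose first edge points into H (i.e. leaves H via a parent).
Parents of H: {G, T}.
Enumerating:
  P1: H <- T -> C <- Z -> N
  P2: H <- T -> N
That exhausts the simple backdoor paths. Count: 2.

2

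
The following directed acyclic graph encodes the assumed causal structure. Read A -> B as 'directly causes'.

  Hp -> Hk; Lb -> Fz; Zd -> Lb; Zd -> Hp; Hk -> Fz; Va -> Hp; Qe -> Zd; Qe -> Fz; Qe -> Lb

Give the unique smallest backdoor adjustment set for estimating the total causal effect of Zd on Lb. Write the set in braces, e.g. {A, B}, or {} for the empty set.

{Qe}

Variables eligible for adjustment (non-descendants of Zd, excluding Zd and Lb): {Qe, Va}.
Backdoor paths from Zd to Lb:
  P1: Zd <- Qe -> Lb
  P2: Zd <- Qe -> Fz <- Lb
The empty set is not sufficient: P1 (Zd <- Qe -> Lb) has no collider blocking it and no conditioned non-collider, so it is open.
Try {Qe}:
  P1: blocked at fork node Qe ∈ conditioning set.
  P2: blocked at fork node Qe ∈ conditioning set.
{Qe} contains no descendant of Zd and blocks every backdoor path.
No other singleton works — e.g. {Va} leaves P1 open — so {Qe} is the unique smallest valid adjustment set.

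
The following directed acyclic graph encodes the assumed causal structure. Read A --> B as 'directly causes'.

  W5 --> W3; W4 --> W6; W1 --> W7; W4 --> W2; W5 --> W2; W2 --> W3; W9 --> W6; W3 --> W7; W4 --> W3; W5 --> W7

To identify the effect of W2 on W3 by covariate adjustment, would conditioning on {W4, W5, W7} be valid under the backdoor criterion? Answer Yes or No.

Backdoor paths from W2 to W3 (paths whose first edge points into W2):
  P1: W2 <- W5 -> W3
  P2: W2 <- W5 -> W7 <- W3
  P3: W2 <- W4 -> W3
Condition 1 (no descendant of W2 in the set): FAILS — W7 is a descendant of W2.
Condition 2 (every backdoor path blocked by {W4, W5, W7}):
  P1: blocked at fork node W5 ∈ conditioning set.
  P2: blocked at fork node W5 ∈ conditioning set.
  P3: blocked at fork node W4 ∈ conditioning set.
{W4, W5, W7} does not satisfy the backdoor criterion.

No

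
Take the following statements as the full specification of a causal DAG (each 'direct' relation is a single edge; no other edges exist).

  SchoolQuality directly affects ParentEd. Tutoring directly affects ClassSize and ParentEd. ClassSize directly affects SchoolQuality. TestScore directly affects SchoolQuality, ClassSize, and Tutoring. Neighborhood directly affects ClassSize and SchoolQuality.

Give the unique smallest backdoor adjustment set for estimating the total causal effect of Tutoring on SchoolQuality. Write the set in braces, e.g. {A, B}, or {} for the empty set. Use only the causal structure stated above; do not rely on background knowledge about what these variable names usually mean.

Variables eligible for adjustment (non-descendants of Tutoring, excluding Tutoring and SchoolQuality): {Neighborhood, TestScore}.
Backdoor paths from Tutoring to SchoolQuality:
  P1: Tutoring <- TestScore -> ClassSize <- Neighborhood -> SchoolQuality
  P2: Tutoring <- TestScore -> ClassSize -> SchoolQuality
  P3: Tutoring <- TestScore -> SchoolQuality
The empty set is not sufficient: P2 (Tutoring <- TestScore -> ClassSize -> SchoolQuality) has no collider blocking it and no conditioned non-collider, so it is open.
Try {TestScore}:
  P1: blocked at fork node TestScore ∈ conditioning set.
  P2: blocked at fork node TestScore ∈ conditioning set.
  P3: blocked at fork node TestScore ∈ conditioning set.
{TestScore} contains no descendant of Tutoring and blocks every backdoor path.
No other singleton works — e.g. {Neighborhood} leaves P2 open — so {TestScore} is the unique smallest valid adjustment set.

{TestScore}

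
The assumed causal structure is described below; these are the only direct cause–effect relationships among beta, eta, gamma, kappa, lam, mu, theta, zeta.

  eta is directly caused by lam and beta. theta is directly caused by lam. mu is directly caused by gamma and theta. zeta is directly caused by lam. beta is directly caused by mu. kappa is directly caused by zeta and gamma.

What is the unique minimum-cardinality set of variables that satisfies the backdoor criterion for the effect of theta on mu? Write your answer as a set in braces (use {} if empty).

Variables eligible for adjustment (non-descendants of theta, excluding theta and mu): {gamma, kappa, lam, zeta}.
Backdoor paths from theta to mu:
  P1: theta <- lam -> zeta -> kappa <- gamma -> mu
  P2: theta <- lam -> eta <- beta <- mu
Each backdoor path contains an unconditioned collider, so every path is already blocked with the empty conditioning set:
  P1: blocked at collider kappa (neither it nor any descendant is in the conditioning set).
  P2: blocked at collider eta (neither it nor any descendant is in the conditioning set).
The empty set is therefore the unique smallest valid set.

{}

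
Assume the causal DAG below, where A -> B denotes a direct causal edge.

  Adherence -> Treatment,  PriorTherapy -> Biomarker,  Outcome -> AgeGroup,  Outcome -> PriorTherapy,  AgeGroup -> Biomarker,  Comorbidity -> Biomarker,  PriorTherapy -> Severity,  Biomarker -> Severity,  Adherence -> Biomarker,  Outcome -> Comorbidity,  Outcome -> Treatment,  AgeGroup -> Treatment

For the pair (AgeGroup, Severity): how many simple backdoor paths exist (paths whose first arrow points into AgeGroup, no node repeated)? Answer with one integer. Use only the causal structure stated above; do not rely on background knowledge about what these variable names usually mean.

6

A backdoor path from AgeGroup to Severity is any simple undirected path whose first edge points into AgeGroup (i.e. leaves AgeGroup via a parent).
Parents of AgeGroup: {Outcome}.
Enumerating:
  P1: AgeGroup <- Outcome -> PriorTherapy -> Biomarker -> Severity
  P2: AgeGroup <- Outcome -> PriorTherapy -> Severity
  P3: AgeGroup <- Outcome -> Comorbidity -> Biomarker <- PriorTherapy -> Severity
  P4: AgeGroup <- Outcome -> Comorbidity -> Biomarker -> Severity
  P5: AgeGroup <- Outcome -> Treatment <- Adherence -> Biomarker <- PriorTherapy -> Severity
  P6: AgeGroup <- Outcome -> Treatment <- Adherence -> Biomarker -> Severity
That exhausts the simple backdoor paths. Count: 6.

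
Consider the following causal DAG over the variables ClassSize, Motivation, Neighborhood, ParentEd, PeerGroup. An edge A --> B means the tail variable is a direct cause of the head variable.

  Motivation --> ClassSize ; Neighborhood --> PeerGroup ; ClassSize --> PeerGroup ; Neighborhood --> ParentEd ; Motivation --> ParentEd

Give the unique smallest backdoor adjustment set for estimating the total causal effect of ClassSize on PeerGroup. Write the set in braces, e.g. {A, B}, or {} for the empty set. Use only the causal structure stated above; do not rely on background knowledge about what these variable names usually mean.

{}

Variables eligible for adjustment (non-descendants of ClassSize, excluding ClassSize and PeerGroup): {Motivation, Neighborhood, ParentEd}.
Backdoor paths from ClassSize to PeerGroup:
  P1: ClassSize <- Motivation -> ParentEd <- Neighborhood -> PeerGroup
Each backdoor path contains an unconditioned collider, so every path is already blocked with the empty conditioning set:
  P1: blocked at collider ParentEd (neither it nor any descendant is in the conditioning set).
The empty set is therefore the unique smallest valid set.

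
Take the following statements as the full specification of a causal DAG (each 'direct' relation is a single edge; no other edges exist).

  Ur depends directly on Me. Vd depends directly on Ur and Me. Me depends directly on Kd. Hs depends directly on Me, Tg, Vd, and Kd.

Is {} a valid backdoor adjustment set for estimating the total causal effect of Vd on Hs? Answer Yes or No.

No

Backdoor paths from Vd to Hs (paths whose first edge points into Vd):
  P1: Vd <- Me <- Kd -> Hs
  P2: Vd <- Me -> Hs
  P3: Vd <- Ur <- Me <- Kd -> Hs
  P4: Vd <- Ur <- Me -> Hs
Condition 1 (no descendant of Vd in the set): holds — descendants of Vd are {Hs}; none are in {}.
Condition 2 (every backdoor path blocked by {}):
  P1: open — no interior node is in the conditioning set.
  P2: open — no interior node is in the conditioning set.
  P3: open — no interior node is in the conditioning set.
  P4: open — no interior node is in the conditioning set.
{} does not satisfy the backdoor criterion.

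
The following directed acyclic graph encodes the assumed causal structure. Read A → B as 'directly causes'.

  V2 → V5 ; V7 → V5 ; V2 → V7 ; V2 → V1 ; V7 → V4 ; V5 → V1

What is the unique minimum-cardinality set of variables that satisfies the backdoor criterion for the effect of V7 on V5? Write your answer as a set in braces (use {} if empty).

Variables eligible for adjustment (non-descendants of V7, excluding V7 and V5): {V2}.
Backdoor paths from V7 to V5:
  P1: V7 <- V2 -> V5
  P2: V7 <- V2 -> V1 <- V5
The empty set is not sufficient: P1 (V7 <- V2 -> V5) has no collider blocking it and no conditioned non-collider, so it is open.
Try {V2}:
  P1: blocked at fork node V2 ∈ conditioning set.
  P2: blocked at fork node V2 ∈ conditioning set.
{V2} contains no descendant of V7 and blocks every backdoor path.
{V2} is the unique smallest valid adjustment set.

{V2}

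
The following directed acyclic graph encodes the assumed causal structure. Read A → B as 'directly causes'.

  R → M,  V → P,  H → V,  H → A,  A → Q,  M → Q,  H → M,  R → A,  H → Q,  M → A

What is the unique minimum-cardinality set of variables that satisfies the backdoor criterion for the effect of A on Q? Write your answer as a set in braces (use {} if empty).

{H, M}

Variables eligible for adjustment (non-descendants of A, excluding A and Q): {H, M, P, R, V}.
Backdoor paths from A to Q:
  P1: A <- R -> M <- H -> Q
  P2: A <- R -> M -> Q
  P3: A <- H -> M -> Q
  P4: A <- H -> Q
  P5: A <- M <- H -> Q
  P6: A <- M -> Q
The empty set is not sufficient: P2 (A <- R -> M -> Q) has no collider blocking it and no conditioned non-collider, so it is open.
Try {H, M}:
  P1: blocked at fork node H ∈ conditioning set.
  P2: blocked at chain node M ∈ conditioning set.
  P3: blocked at fork node H ∈ conditioning set.
  P4: blocked at fork node H ∈ conditioning set.
  P5: blocked at chain node M ∈ conditioning set.
  P6: blocked at fork node M ∈ conditioning set.
{H, M} contains no descendant of A and blocks every backdoor path.
Every element of {H, M} is needed (dropping H leaves P1 open; dropping M leaves P2 open), so no proper subset is valid.
Among all size-2 subsets of the eligible variables, only {H, M} blocks every backdoor path, so it is the unique smallest valid adjustment set.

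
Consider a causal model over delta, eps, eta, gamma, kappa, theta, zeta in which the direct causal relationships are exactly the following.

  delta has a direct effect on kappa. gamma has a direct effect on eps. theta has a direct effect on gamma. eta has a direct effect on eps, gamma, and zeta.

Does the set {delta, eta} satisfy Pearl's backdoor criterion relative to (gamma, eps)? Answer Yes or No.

Backdoor paths from gamma to eps (paths whose first edge points into gamma):
  P1: gamma <- eta -> eps
Condition 1 (no descendant of gamma in the set): holds — descendants of gamma are {eps}; none are in {delta, eta}.
Condition 2 (every backdoor path blocked by {delta, eta}):
  P1: blocked at fork node eta ∈ conditioning set.
{delta, eta} satisfies the backdoor criterion.

Yes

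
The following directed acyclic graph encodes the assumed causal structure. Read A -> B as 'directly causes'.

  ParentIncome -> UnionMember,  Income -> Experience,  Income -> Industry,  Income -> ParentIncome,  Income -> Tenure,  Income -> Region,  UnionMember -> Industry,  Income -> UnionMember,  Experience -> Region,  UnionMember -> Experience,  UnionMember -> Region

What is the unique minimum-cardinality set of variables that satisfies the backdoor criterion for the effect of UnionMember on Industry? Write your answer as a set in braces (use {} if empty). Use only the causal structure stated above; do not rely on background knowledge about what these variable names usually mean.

{Income}

Variables eligible for adjustment (non-descendants of UnionMember, excluding UnionMember and Industry): {Income, ParentIncome, Tenure}.
Backdoor paths from UnionMember to Industry:
  P1: UnionMember <- Income -> Industry
  P2: UnionMember <- ParentIncome <- Income -> Industry
The empty set is not sufficient: P1 (UnionMember <- Income -> Industry) has no collider blocking it and no conditioned non-collider, so it is open.
Try {Income}:
  P1: blocked at fork node Income ∈ conditioning set.
  P2: blocked at fork node Income ∈ conditioning set.
{Income} contains no descendant of UnionMember and blocks every backdoor path.
No other singleton works — e.g. {ParentIncome} leaves P1 open — so {Income} is the unique smallest valid adjustment set.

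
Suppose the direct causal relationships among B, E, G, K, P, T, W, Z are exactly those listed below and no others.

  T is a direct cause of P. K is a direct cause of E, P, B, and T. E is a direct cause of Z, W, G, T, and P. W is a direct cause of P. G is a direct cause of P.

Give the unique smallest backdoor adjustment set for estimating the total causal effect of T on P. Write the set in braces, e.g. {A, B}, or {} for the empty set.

Variables eligible for adjustment (non-descendants of T, excluding T and P): {B, E, G, K, W, Z}.
Backdoor paths from T to P:
  P1: T <- K -> E -> W -> P
  P2: T <- K -> E -> G -> P
  P3: T <- K -> E -> P
  P4: T <- K -> P
  P5: T <- E <- K -> P
  P6: T <- E -> W -> P
  P7: T <- E -> G -> P
  P8: T <- E -> P
The empty set is not sufficient: P1 (T <- K -> E -> W -> P) has no collider blocking it and no conditioned non-collider, so it is open.
Try {E, K}:
  P1: blocked at fork node K ∈ conditioning set.
  P2: blocked at fork node K ∈ conditioning set.
  P3: blocked at fork node K ∈ conditioning set.
  P4: blocked at fork node K ∈ conditioning set.
  P5: blocked at chain node E ∈ conditioning set.
  P6: blocked at fork node E ∈ conditioning set.
  P7: blocked at fork node E ∈ conditioning set.
  P8: blocked at fork node E ∈ conditioning set.
{E, K} contains no descendant of T and blocks every backdoor path.
Every element of {E, K} is needed (dropping E leaves P6 open; dropping K leaves P4 open), so no proper subset is valid.
Among all size-2 subsets of the eligible variables, only {E, K} blocks every backdoor path, so it is the unique smallest valid adjustment set.

{E, K}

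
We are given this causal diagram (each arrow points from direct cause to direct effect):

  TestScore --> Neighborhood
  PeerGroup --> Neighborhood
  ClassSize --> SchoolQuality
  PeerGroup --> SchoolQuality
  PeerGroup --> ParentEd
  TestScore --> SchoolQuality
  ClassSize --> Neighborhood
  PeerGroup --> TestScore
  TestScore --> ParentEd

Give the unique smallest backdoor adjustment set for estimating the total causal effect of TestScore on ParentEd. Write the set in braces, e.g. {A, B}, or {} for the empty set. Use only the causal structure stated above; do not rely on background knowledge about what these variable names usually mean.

Variables eligible for adjustment (non-descendants of TestScore, excluding TestScore and ParentEd): {ClassSize, PeerGroup}.
Backdoor paths from TestScore to ParentEd:
  P1: TestScore <- PeerGroup -> ParentEd
The empty set is not sufficient: P1 (TestScore <- PeerGroup -> ParentEd) has no collider blocking it and no conditioned non-collider, so it is open.
Try {PeerGroup}:
  P1: blocked at fork node PeerGroup ∈ conditioning set.
{PeerGroup} contains no descendant of TestScore and blocks every backdoor path.
No other singleton works — e.g. {ClassSize} leaves P1 open — so {PeerGroup} is the unique smallest valid adjustment set.

{PeerGroup}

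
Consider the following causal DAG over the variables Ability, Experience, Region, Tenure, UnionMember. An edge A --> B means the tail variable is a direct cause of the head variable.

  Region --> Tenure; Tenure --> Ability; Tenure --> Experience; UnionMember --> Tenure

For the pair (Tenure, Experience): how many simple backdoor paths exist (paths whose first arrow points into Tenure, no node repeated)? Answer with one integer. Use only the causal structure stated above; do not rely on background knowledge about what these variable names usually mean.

A backdoor path from Tenure to Experience is any simple undirected path whose first edge points into Tenure (i.e. leaves Tenure via a parent).
Parents of Tenure: {Region, UnionMember}.
No simple path from any parent of Tenure reaches Experience without revisiting Tenure, so there are no backdoor paths.

0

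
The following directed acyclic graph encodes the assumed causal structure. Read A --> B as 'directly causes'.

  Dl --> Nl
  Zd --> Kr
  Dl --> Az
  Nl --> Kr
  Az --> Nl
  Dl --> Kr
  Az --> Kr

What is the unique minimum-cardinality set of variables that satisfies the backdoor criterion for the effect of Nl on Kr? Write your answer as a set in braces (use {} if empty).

{Az, Dl}

Variables eligible for adjustment (non-descendants of Nl, excluding Nl and Kr): {Az, Dl, Zd}.
Backdoor paths from Nl to Kr:
  P1: Nl <- Dl -> Az -> Kr
  P2: Nl <- Dl -> Kr
  P3: Nl <- Az <- Dl -> Kr
  P4: Nl <- Az -> Kr
The empty set is not sufficient: P1 (Nl <- Dl -> Az -> Kr) has no collider blocking it and no conditioned non-collider, so it is open.
Try {Az, Dl}:
  P1: blocked at fork node Dl ∈ conditioning set.
  P2: blocked at fork node Dl ∈ conditioning set.
  P3: blocked at chain node Az ∈ conditioning set.
  P4: blocked at fork node Az ∈ conditioning set.
{Az, Dl} contains no descendant of Nl and blocks every backdoor path.
Every element of {Az, Dl} is needed (dropping Az leaves P4 open; dropping Dl leaves P2 open), so no proper subset is valid.
Among all size-2 subsets of the eligible variables, only {Az, Dl} blocks every backdoor path, so it is the unique smallest valid adjustment set.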